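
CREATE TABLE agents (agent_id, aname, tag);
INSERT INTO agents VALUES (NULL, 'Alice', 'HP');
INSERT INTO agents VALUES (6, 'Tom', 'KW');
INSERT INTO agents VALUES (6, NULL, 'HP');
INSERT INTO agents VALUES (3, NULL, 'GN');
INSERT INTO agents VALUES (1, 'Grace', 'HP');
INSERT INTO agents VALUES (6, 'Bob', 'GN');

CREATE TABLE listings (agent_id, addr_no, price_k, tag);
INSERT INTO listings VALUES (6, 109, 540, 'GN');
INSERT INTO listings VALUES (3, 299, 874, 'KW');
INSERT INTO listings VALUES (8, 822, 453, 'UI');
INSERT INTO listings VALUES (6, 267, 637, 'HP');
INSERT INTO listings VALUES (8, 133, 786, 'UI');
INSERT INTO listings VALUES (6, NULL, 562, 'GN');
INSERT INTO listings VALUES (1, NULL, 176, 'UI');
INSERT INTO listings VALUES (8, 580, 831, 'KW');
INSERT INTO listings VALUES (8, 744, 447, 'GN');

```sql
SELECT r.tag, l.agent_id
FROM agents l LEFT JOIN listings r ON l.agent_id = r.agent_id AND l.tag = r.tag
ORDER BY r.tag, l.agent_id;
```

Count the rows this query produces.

7

LEFT JOIN keeps every row from `agents`; unmatched rows get NULL for `listings`'s columns.
Matching on l.agent_id = r.agent_id AND l.tag = r.tag. A NULL in a compared column never satisfies the condition.
Matched pairs: 3; unmatched l rows kept: 4.
Total: 3 matched + 4 padded = 7 rows.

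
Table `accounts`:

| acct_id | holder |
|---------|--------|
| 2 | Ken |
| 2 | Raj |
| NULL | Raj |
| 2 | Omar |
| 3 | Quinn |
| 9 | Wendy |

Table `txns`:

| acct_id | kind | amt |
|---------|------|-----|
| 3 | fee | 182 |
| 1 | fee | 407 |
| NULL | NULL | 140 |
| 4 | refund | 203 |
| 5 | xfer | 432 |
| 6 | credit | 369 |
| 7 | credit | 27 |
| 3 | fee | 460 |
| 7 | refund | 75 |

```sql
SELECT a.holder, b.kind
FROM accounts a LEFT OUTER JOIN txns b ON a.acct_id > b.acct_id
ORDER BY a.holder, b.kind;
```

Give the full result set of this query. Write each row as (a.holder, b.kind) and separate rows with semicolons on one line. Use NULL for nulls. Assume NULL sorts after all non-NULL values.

(Ken, fee); (Omar, fee); (Quinn, fee); (Raj, fee); (Raj, NULL); (Wendy, credit); (Wendy, credit); (Wendy, fee); (Wendy, fee); (Wendy, fee); (Wendy, refund); (Wendy, refund); (Wendy, xfer)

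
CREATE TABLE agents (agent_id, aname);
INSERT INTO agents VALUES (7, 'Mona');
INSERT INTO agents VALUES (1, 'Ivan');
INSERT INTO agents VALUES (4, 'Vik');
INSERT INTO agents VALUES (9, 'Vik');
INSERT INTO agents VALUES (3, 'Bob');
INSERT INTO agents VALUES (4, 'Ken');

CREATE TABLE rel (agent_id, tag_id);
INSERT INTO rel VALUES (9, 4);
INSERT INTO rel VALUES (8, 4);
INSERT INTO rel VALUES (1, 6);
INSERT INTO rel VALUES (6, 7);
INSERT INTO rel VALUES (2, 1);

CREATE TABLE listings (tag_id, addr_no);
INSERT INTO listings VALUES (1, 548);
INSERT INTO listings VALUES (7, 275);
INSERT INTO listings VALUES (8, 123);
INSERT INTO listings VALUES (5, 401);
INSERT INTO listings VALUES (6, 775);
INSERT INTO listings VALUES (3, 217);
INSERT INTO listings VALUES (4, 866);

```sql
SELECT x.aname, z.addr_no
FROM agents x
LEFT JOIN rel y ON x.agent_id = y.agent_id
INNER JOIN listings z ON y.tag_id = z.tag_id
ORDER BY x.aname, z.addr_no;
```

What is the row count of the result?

2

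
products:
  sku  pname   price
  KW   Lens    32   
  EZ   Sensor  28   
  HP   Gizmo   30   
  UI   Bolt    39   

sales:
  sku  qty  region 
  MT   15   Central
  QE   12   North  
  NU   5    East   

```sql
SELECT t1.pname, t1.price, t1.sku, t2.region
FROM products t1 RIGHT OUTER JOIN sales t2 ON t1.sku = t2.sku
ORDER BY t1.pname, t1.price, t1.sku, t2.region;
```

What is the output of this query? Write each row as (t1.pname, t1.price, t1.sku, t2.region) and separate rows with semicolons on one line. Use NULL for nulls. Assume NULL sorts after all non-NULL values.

(NULL, NULL, NULL, Central); (NULL, NULL, NULL, East); (NULL, NULL, NULL, North)

RIGHT JOIN keeps every row from `sales`; unmatched rows get NULL for `products`'s columns.
Matching on t1.sku = t2.sku.
- t1 (sku=KW) has no partner in t2.
- t1 (sku=EZ) has no partner in t2.
- t1 (sku=HP) has no partner in t2.
- t1 (sku=UI) has no partner in t2.
- 3 row(s) from t2 found no t1 partner → padded with NULL.
After projecting and ordering:
t1.pname | t1.price | t1.sku | t2.region
NULL | NULL | NULL | Central
NULL | NULL | NULL | East
NULL | NULL | NULL | North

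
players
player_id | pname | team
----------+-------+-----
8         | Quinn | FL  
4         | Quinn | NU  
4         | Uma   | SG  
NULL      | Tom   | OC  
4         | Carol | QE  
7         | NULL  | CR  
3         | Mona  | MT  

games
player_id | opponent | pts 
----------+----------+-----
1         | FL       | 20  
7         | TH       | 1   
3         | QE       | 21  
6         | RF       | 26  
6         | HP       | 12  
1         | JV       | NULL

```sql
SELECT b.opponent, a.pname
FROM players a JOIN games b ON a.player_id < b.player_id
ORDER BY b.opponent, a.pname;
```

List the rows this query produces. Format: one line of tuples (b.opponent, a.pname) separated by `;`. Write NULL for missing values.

INNER JOIN keeps only pairs where the ON condition holds.
Matching on a.player_id < b.player_id. A NULL in a compared column never satisfies the condition.
- a row (player_id=8): no match → dropped.
- a row (player_id=4): matches 3 b row(s) → 3 output row(s).
- a row (player_id=4): matches 3 b row(s) → 3 output row(s).
- a row (player_id=NULL): no match → dropped.
- a row (player_id=4): matches 3 b row(s) → 3 output row(s).
- a row (player_id=7): no match → dropped.
- a row (player_id=3): matches 3 b row(s) → 3 output row(s).

(HP, Carol); (HP, Mona); (HP, Quinn); (HP, Uma); (RF, Carol); (RF, Mona); (RF, Quinn); (RF, Uma); (TH, Carol); (TH, Mona); (TH, Quinn); (TH, Uma)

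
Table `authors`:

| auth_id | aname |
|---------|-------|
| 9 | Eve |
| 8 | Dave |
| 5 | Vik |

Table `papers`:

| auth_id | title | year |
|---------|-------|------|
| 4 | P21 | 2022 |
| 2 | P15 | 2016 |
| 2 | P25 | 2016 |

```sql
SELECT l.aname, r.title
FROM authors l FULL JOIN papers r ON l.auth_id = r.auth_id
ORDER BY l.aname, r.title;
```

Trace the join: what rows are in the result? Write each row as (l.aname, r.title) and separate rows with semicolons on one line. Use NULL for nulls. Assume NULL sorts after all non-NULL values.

FULL OUTER JOIN keeps every row from both sides; unmatched rows get NULL for the other side's columns.
Matching on l.auth_id = r.auth_id.
Matched pairs: 0; unmatched l rows kept: 3; unmatched r rows kept: 3.

(Dave, NULL); (Eve, NULL); (Vik, NULL); (NULL, P15); (NULL, P21); (NULL, P25)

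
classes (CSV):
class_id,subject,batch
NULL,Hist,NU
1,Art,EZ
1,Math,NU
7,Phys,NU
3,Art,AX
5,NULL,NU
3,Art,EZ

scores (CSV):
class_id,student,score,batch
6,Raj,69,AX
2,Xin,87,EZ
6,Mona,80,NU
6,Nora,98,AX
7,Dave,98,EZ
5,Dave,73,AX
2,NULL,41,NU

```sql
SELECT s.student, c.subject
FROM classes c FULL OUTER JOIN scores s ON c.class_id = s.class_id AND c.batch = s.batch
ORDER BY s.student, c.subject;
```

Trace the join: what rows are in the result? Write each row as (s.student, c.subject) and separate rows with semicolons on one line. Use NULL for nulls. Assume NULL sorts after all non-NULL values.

(Dave, NULL); (Dave, NULL); (Mona, NULL); (Nora, NULL); (Raj, NULL); (Xin, NULL); (NULL, Art); (NULL, Art); (NULL, Art); (NULL, Hist); (NULL, Math); (NULL, Phys); (NULL, NULL); (NULL, NULL)

FULL OUTER JOIN keeps every row from both sides; unmatched rows get NULL for the other side's columns.
Matching on c.class_id = s.class_id AND c.batch = s.batch. A NULL in a compared column never satisfies the condition.
- c[0] class_id=NULL, batch=NU → no match; kept with NULLs on the s side.
- c[1] class_id=1, batch=EZ → no match; kept with NULLs on the s side.
- c[2] class_id=1, batch=NU → no match; kept with NULLs on the s side.
- c[3] class_id=7, batch=NU → no match; kept with NULLs on the s side.
- c[4] class_id=3, batch=AX → no match; kept with NULLs on the s side.
- c[5] class_id=5, batch=NU → no match; kept with NULLs on the s side.
- c[6] class_id=3, batch=EZ → no match; kept with NULLs on the s side.
- plus 7 unmatched s row(s), each kept with NULL c columns.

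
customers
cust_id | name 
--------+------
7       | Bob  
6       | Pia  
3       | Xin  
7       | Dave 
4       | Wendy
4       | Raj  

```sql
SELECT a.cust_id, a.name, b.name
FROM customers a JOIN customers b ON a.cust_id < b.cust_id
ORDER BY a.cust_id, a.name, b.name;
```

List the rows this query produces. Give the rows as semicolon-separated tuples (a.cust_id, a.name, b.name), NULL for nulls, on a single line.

(3, Xin, Bob); (3, Xin, Dave); (3, Xin, Pia); (3, Xin, Raj); (3, Xin, Wendy); (4, Raj, Bob); (4, Raj, Dave); (4, Raj, Pia); (4, Wendy, Bob); (4, Wendy, Dave); (4, Wendy, Pia); (6, Pia, Bob); (6, Pia, Dave)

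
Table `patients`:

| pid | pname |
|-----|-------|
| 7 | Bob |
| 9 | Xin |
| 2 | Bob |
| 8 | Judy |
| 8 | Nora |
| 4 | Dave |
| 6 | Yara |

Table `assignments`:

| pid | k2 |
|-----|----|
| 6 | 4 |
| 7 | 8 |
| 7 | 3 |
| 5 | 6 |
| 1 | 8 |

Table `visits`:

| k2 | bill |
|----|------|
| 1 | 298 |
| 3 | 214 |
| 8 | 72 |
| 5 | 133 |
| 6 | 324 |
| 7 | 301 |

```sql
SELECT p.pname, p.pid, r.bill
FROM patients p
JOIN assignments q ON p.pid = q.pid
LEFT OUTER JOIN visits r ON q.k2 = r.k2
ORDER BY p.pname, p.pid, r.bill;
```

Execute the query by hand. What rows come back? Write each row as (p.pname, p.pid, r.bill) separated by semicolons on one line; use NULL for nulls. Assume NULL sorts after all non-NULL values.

Step 1 — p INNER JOIN q on pid → 3 row(s).
Then LEFT JOIN `visits r` on k2: each of those 3 rows is kept; rows whose q.k2 has no match in r get NULL for r's columns.

(Bob, 7, 72); (Bob, 7, 214); (Yara, 6, NULL)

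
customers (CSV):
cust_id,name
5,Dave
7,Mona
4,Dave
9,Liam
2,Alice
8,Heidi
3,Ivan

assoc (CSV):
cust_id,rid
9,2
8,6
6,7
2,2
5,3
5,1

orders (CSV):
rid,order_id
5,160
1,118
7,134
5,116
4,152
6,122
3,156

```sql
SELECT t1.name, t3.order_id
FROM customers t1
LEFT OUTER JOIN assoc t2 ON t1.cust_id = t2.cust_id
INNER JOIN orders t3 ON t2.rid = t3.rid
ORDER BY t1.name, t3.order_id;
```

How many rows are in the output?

3

Evaluate left to right. First `customers t1 LEFT JOIN assoc t2` on cust_id: 8 row(s).
Then INNER JOIN `orders t3` on rid: keep only rows whose t2.rid appears in t3.
Result: 3 row(s).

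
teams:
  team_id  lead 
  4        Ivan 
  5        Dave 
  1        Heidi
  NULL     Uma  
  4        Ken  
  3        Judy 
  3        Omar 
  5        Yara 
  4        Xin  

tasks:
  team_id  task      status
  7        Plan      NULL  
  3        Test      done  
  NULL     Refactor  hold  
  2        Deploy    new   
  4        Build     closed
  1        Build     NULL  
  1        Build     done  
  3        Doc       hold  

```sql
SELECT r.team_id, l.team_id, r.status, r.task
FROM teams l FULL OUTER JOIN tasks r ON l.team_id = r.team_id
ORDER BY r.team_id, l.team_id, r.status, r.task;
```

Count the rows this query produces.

15

FULL OUTER JOIN keeps every row from both sides; unmatched rows get NULL for the other side's columns.
Matching on l.team_id = r.team_id. A NULL in a compared column never satisfies the condition.
- l (team_id=4) pairs with 1 row(s) of r.
- l (team_id=5) has no partner → padded with NULL.
- l (team_id=1) pairs with 2 row(s) of r.
- l (team_id=NULL) has no partner → padded with NULL.
- l (team_id=4) pairs with 1 row(s) of r.
- l (team_id=3) pairs with 2 row(s) of r.
- l (team_id=3) pairs with 2 row(s) of r.
- l (team_id=5) has no partner → padded with NULL.
- l (team_id=4) pairs with 1 row(s) of r.
- plus 3 unmatched r row(s), each kept with NULL l columns.
Total: 9 matched + 6 padded = 15 rows.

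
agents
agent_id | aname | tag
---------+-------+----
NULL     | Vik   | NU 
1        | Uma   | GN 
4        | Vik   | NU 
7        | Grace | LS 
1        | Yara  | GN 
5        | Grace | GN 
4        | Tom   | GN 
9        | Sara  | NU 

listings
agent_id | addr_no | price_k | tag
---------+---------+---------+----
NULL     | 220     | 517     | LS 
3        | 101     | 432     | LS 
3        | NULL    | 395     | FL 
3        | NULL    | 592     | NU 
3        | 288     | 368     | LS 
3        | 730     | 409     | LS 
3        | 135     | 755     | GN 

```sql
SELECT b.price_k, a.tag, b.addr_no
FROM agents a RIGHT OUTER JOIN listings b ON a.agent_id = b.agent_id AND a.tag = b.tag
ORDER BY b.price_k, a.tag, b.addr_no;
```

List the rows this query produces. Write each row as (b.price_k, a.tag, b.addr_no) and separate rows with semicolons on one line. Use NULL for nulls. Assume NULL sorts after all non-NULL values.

(368, NULL, 288); (395, NULL, NULL); (409, NULL, 730); (432, NULL, 101); (517, NULL, 220); (592, NULL, NULL); (755, NULL, 135)

RIGHT JOIN keeps every row from `listings`; unmatched rows get NULL for `agents`'s columns.
Matching on a.agent_id = b.agent_id AND a.tag = b.tag. A NULL in a compared column never satisfies the condition.
- a (agent_id=NULL, tag=NU) has no partner in b.
- a (agent_id=1, tag=GN) has no partner in b.
- a (agent_id=4, tag=NU) has no partner in b.
- a (agent_id=7, tag=LS) has no partner in b.
- a (agent_id=1, tag=GN) has no partner in b.
- a (agent_id=5, tag=GN) has no partner in b.
- a (agent_id=4, tag=GN) has no partner in b.
- a (agent_id=9, tag=NU) has no partner in b.
- plus 7 unmatched b row(s), each kept with NULL a columns.
After projecting and ordering:
b.price_k | a.tag | b.addr_no
368 | NULL | 288
395 | NULL | NULL
409 | NULL | 730
432 | NULL | 101
517 | NULL | 220
592 | NULL | NULL
755 | NULL | 135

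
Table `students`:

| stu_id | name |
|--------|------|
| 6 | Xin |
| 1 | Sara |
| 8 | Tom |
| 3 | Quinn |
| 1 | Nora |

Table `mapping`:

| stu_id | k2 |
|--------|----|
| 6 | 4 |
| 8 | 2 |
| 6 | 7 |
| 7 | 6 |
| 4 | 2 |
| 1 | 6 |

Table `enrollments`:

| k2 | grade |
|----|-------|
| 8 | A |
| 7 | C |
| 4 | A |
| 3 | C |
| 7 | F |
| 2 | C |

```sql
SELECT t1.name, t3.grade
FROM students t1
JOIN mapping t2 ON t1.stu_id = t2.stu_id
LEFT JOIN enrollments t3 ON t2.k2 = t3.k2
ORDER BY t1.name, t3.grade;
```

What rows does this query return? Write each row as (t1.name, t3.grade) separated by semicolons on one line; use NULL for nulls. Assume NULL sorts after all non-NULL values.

(Nora, NULL); (Sara, NULL); (Tom, C); (Xin, A); (Xin, C); (Xin, F)

Evaluate left to right. First `students t1 INNER JOIN mapping t2` on stu_id: 5 row(s).
Then LEFT JOIN `enrollments t3` on k2: each of those 5 rows is kept; rows whose t2.k2 has no match in t3 get NULL for t3's columns.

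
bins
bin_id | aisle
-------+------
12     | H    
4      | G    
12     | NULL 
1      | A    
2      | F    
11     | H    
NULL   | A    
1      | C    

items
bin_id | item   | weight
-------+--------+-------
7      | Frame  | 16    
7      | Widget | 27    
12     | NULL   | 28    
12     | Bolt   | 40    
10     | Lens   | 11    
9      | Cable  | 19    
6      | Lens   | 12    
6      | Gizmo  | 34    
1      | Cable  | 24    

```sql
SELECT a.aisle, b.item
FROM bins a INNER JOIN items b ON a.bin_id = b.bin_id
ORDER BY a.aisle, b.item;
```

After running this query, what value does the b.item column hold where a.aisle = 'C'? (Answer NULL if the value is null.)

INNER JOIN keeps only pairs where the ON condition holds.
Matching on a.bin_id = b.bin_id. A NULL in a compared column never satisfies the condition.
Matched pairs: 6.

Cable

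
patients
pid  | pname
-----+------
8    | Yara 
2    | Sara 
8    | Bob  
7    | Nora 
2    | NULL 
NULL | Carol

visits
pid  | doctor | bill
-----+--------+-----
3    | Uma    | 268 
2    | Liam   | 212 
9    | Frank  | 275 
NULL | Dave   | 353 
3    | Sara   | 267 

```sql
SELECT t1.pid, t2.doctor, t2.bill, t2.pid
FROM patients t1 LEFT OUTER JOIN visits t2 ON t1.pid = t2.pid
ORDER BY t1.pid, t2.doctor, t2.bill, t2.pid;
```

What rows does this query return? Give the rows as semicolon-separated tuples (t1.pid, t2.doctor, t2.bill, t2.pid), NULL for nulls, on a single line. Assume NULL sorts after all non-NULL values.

(2, Liam, 212, 2); (2, Liam, 212, 2); (7, NULL, NULL, NULL); (8, NULL, NULL, NULL); (8, NULL, NULL, NULL); (NULL, NULL, NULL, NULL)

LEFT JOIN keeps every row from `patients`; unmatched rows get NULL for `visits`'s columns.
Matching on t1.pid = t2.pid. A NULL in a compared column never satisfies the condition.
- t1 (pid=8) has no partner → padded with NULL.
- t1 (pid=2) pairs with 1 row(s) of t2.
- t1 (pid=8) has no partner → padded with NULL.
- t1 (pid=7) has no partner → padded with NULL.
- t1 (pid=2) pairs with 1 row(s) of t2.
- t1 (pid=NULL) has no partner → padded with NULL.
After projecting and ordering:
t1.pid | t2.doctor | t2.bill | t2.pid
2 | Liam | 212 | 2
2 | Liam | 212 | 2
7 | NULL | NULL | NULL
8 | NULL | NULL | NULL
8 | NULL | NULL | NULL
NULL | NULL | NULL | NULL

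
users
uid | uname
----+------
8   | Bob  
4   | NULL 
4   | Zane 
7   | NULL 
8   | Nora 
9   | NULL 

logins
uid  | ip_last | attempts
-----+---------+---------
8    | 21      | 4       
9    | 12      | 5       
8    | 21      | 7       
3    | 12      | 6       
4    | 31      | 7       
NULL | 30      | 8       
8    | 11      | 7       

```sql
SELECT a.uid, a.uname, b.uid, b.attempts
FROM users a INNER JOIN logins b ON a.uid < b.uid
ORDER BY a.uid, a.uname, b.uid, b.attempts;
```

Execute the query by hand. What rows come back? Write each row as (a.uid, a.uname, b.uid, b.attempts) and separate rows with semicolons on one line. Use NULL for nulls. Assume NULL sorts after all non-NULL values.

INNER JOIN keeps only pairs where the ON condition holds.
Matching on a.uid < b.uid. A NULL in a compared column never satisfies the condition.
- a (uid=8) pairs with 1 row(s) of b.
- a (uid=4) pairs with 4 row(s) of b.
- a (uid=4) pairs with 4 row(s) of b.
- a (uid=7) pairs with 4 row(s) of b.
- a (uid=8) pairs with 1 row(s) of b.
- a (uid=9) has no partner → excluded.

(4, Zane, 8, 4); (4, Zane, 8, 7); (4, Zane, 8, 7); (4, Zane, 9, 5); (4, NULL, 8, 4); (4, NULL, 8, 7); (4, NULL, 8, 7); (4, NULL, 9, 5); (7, NULL, 8, 4); (7, NULL, 8, 7); (7, NULL, 8, 7); (7, NULL, 9, 5); (8, Bob, 9, 5); (8, Nora, 9, 5)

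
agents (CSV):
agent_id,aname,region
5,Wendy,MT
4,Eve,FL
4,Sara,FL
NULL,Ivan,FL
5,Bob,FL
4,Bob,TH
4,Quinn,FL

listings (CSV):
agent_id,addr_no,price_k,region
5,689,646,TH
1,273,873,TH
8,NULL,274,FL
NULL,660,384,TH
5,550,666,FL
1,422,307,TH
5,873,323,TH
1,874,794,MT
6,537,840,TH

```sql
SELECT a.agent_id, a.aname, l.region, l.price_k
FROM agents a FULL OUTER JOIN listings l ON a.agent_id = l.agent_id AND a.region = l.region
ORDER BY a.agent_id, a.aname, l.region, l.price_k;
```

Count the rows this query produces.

FULL OUTER JOIN keeps every row from both sides; unmatched rows get NULL for the other side's columns.
Matching on a.agent_id = l.agent_id AND a.region = l.region. A NULL in a compared column never satisfies the condition.
- a row (agent_id=5, region=MT): no match → kept, l columns NULL.
- a row (agent_id=4, region=FL): no match → kept, l columns NULL.
- a row (agent_id=4, region=FL): no match → kept, l columns NULL.
- a row (agent_id=NULL, region=FL): no match → kept, l columns NULL.
- a row (agent_id=5, region=FL): matches 1 l row(s) → 1 output row(s).
- a row (agent_id=4, region=TH): no match → kept, l columns NULL.
- a row (agent_id=4, region=FL): no match → kept, l columns NULL.
- 8 l row(s) had no a match → kept, a columns NULL.
Total: 1 matched + 14 padded = 15 rows.

15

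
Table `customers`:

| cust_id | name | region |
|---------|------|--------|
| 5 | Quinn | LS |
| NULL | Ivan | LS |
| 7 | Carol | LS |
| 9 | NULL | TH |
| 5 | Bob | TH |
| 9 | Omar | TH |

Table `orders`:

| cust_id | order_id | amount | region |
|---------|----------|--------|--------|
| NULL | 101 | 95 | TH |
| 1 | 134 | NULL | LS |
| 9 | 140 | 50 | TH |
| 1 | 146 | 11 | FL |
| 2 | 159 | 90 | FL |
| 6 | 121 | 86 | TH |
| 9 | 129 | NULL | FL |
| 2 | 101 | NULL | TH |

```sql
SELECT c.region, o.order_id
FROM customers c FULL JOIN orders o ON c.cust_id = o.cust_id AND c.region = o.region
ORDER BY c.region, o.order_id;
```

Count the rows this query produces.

13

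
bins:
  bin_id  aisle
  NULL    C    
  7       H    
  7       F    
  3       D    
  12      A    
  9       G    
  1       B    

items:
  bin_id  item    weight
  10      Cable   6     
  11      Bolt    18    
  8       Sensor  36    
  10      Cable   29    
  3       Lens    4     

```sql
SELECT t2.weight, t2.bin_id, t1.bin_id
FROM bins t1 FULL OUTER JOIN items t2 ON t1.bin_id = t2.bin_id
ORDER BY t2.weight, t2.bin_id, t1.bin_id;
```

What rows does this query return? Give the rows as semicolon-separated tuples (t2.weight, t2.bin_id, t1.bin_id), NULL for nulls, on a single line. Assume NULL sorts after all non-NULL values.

FULL OUTER JOIN keeps every row from both sides; unmatched rows get NULL for the other side's columns.
Matching on t1.bin_id = t2.bin_id. A NULL in a compared column never satisfies the condition.
- t1 (bin_id=NULL) has no partner → padded with NULL.
- t1 (bin_id=7) has no partner → padded with NULL.
- t1 (bin_id=7) has no partner → padded with NULL.
- t1 (bin_id=3) pairs with 1 row(s) of t2.
- t1 (bin_id=12) has no partner → padded with NULL.
- t1 (bin_id=9) has no partner → padded with NULL.
- t1 (bin_id=1) has no partner → padded with NULL.
- 4 t2 row(s) had no t1 match → kept, t1 columns NULL.

(4, 3, 3); (6, 10, NULL); (18, 11, NULL); (29, 10, NULL); (36, 8, NULL); (NULL, NULL, 1); (NULL, NULL, 7); (NULL, NULL, 7); (NULL, NULL, 9); (NULL, NULL, 12); (NULL, NULL, NULL)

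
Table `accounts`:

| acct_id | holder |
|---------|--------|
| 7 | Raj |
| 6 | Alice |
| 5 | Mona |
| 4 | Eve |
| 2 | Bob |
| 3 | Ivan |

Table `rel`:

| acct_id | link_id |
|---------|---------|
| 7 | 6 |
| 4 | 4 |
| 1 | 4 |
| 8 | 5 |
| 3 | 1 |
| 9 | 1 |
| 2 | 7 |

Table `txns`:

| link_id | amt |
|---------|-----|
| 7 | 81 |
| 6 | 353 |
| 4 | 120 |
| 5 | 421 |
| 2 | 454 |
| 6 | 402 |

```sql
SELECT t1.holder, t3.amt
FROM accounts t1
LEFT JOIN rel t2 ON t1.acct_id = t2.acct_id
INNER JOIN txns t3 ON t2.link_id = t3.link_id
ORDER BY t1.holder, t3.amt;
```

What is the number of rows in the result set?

Evaluate left to right. First `accounts t1 LEFT JOIN rel t2` on acct_id: 6 row(s).
Then INNER JOIN `txns t3` on link_id: keep only rows whose t2.link_id appears in t3.
Result: 4 row(s).

4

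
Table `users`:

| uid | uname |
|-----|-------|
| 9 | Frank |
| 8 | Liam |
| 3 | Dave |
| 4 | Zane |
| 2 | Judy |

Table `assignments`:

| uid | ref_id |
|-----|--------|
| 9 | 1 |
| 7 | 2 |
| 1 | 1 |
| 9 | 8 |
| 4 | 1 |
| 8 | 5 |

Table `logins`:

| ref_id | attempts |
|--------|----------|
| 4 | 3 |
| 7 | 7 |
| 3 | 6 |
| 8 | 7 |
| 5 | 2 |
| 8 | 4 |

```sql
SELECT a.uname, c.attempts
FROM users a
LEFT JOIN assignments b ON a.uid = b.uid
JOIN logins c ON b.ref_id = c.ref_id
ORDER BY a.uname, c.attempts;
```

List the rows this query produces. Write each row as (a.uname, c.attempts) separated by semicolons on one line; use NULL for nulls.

Joins associate left-to-right: users LEFT JOIN assignments on uid gives 6 intermediate row(s).
Then INNER JOIN `logins c` on ref_id: keep only rows whose b.ref_id appears in c.

(Frank, 4); (Frank, 7); (Liam, 2)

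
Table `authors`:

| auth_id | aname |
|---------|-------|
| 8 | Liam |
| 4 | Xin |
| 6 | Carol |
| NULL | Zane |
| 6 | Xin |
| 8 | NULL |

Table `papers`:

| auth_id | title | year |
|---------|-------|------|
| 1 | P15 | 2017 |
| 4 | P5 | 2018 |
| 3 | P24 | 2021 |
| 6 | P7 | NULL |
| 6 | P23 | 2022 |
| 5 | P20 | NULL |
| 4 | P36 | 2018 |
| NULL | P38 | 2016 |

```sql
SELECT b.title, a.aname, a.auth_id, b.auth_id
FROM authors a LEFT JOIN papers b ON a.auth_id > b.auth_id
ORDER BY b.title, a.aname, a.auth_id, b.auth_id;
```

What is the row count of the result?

27

LEFT JOIN keeps every row from `authors`; unmatched rows get NULL for `papers`'s columns.
Matching on a.auth_id > b.auth_id. A NULL in a compared column never satisfies the condition.
Matched pairs: 26; unmatched a rows kept: 1.
Total: 26 matched + 1 padded = 27 rows.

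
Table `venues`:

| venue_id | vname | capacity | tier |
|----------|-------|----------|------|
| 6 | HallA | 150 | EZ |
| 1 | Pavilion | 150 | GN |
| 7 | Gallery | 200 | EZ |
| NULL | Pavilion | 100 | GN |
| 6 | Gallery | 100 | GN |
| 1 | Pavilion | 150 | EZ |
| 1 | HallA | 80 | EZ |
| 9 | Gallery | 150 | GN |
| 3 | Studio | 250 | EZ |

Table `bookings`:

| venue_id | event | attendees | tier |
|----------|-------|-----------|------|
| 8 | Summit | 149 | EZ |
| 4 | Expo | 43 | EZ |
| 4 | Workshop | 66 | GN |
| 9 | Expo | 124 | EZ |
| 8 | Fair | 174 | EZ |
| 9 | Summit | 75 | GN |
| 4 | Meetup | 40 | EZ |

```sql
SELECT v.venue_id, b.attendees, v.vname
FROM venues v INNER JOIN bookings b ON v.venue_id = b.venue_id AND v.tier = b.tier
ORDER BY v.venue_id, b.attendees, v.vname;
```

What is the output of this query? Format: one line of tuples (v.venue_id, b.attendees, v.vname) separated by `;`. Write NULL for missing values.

(9, 75, Gallery)

INNER JOIN keeps only pairs where the ON condition holds.
Matching on v.venue_id = b.venue_id AND v.tier = b.tier. A NULL in a compared column never satisfies the condition.
- venue_id=6, tier=EZ: no matching b row, dropped.
- venue_id=1, tier=GN: no matching b row, dropped.
- venue_id=7, tier=EZ: no matching b row, dropped.
- venue_id=NULL, tier=GN: no matching b row, dropped.
- venue_id=6, tier=GN: no matching b row, dropped.
- venue_id=1, tier=EZ: no matching b row, dropped.
- venue_id=1, tier=EZ: no matching b row, dropped.
- venue_id=9, tier=GN: 1 matching b row(s), so 1 row(s) emitted.
- venue_id=3, tier=EZ: no matching b row, dropped.
After projecting and ordering:
v.venue_id | b.attendees | v.vname
9 | 75 | Gallery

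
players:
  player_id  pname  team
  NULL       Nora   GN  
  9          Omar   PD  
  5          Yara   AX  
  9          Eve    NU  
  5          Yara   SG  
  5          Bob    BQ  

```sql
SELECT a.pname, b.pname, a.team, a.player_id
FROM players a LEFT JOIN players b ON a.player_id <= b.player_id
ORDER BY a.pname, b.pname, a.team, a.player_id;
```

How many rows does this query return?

20

LEFT JOIN keeps every row from `players a`; unmatched rows get NULL for `players b`'s columns.
Matching on a.player_id <= b.player_id. A NULL in a compared column never satisfies the condition.
- a row (player_id=NULL): no match → kept, b columns NULL.
- a row (player_id=9): matches 2 b row(s) → 2 output row(s).
- a row (player_id=5): matches 5 b row(s) → 5 output row(s).
- a row (player_id=9): matches 2 b row(s) → 2 output row(s).
- a row (player_id=5): matches 5 b row(s) → 5 output row(s).
- a row (player_id=5): matches 5 b row(s) → 5 output row(s).
Total: 19 matched + 1 padded = 20 rows.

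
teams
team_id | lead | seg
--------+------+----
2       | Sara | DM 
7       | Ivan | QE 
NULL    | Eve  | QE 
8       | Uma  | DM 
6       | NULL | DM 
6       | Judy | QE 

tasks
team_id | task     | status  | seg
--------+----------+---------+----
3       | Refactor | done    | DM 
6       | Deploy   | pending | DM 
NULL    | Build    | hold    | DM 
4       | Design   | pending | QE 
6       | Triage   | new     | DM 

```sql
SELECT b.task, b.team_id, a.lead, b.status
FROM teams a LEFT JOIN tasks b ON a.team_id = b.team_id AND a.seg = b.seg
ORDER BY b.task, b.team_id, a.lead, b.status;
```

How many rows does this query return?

7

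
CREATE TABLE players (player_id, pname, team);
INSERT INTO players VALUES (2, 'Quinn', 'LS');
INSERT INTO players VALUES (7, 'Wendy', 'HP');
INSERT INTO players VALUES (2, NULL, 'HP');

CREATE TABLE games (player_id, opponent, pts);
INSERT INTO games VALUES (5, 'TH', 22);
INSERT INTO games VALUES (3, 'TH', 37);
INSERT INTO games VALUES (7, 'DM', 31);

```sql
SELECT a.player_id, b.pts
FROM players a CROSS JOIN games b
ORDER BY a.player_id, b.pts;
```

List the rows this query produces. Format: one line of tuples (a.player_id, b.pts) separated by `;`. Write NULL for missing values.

CROSS JOIN pairs every row of `players` with every row of `games`: 3 × 3 = 9 rows.

(2, 22); (2, 22); (2, 31); (2, 31); (2, 37); (2, 37); (7, 22); (7, 31); (7, 37)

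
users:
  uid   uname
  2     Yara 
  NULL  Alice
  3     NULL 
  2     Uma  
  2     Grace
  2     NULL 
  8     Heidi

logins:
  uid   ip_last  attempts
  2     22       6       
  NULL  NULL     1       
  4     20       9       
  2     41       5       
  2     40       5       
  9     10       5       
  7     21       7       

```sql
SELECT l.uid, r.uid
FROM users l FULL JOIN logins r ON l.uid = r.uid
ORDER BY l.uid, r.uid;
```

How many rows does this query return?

19

FULL OUTER JOIN keeps every row from both sides; unmatched rows get NULL for the other side's columns.
Matching on l.uid = r.uid. A NULL in a compared column never satisfies the condition.
- l row (uid=2): matches 3 r row(s) → 3 output row(s).
- l row (uid=NULL): no match → kept, r columns NULL.
- l row (uid=3): no match → kept, r columns NULL.
- l row (uid=2): matches 3 r row(s) → 3 output row(s).
- l row (uid=2): matches 3 r row(s) → 3 output row(s).
- l row (uid=2): matches 3 r row(s) → 3 output row(s).
- l row (uid=8): no match → kept, r columns NULL.
- plus 4 unmatched r row(s), each kept with NULL l columns.
Total: 12 matched + 7 padded = 19 rows.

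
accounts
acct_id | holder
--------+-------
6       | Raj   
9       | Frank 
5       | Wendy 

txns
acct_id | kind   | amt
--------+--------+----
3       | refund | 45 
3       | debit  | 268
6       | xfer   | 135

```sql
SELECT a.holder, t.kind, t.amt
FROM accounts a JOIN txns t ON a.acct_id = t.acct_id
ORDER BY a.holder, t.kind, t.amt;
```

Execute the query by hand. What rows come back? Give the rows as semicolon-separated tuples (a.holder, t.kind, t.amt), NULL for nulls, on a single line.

INNER JOIN keeps only pairs where the ON condition holds.
Matching on a.acct_id = t.acct_id.
- acct_id=6: 1 matching t row(s), so 1 row(s) emitted.
- acct_id=9: no matching t row, dropped.
- acct_id=5: no matching t row, dropped.
After projecting and ordering:
a.holder | t.kind | t.amt
Raj | xfer | 135

(Raj, xfer, 135)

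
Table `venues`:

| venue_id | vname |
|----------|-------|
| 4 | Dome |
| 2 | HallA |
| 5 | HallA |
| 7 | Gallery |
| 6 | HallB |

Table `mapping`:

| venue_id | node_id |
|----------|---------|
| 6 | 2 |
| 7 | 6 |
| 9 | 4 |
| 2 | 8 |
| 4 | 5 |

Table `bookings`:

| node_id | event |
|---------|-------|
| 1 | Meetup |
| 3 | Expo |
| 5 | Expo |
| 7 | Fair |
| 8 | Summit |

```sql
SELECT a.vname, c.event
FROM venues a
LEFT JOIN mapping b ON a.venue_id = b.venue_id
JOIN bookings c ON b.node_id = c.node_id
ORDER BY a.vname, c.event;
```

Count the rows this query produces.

2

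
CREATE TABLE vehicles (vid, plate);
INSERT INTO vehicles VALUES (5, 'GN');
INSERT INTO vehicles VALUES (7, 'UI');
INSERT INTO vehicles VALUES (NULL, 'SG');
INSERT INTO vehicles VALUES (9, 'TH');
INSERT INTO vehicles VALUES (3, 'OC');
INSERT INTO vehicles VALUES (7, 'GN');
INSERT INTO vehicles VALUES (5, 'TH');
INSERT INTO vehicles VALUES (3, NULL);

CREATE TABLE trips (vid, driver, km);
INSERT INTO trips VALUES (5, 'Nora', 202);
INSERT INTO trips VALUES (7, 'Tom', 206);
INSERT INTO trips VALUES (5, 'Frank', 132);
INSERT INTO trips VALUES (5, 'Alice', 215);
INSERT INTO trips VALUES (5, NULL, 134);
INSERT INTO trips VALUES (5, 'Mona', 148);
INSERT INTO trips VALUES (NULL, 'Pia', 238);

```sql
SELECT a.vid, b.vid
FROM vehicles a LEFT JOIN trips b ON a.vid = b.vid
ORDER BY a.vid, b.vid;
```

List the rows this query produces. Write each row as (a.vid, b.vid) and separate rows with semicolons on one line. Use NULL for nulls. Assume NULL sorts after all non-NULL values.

(3, NULL); (3, NULL); (5, 5); (5, 5); (5, 5); (5, 5); (5, 5); (5, 5); (5, 5); (5, 5); (5, 5); (5, 5); (7, 7); (7, 7); (9, NULL); (NULL, NULL)

LEFT JOIN keeps every row from `vehicles`; unmatched rows get NULL for `trips`'s columns.
Matching on a.vid = b.vid. A NULL in a compared column never satisfies the condition.
- a[0] vid=5 → 5 match(es) in b → 5 row(s).
- a[1] vid=7 → 1 match(es) in b → 1 row(s).
- a[2] vid=NULL → no match; kept with NULLs on the b side.
- a[3] vid=9 → no match; kept with NULLs on the b side.
- a[4] vid=3 → no match; kept with NULLs on the b side.
- a[5] vid=7 → 1 match(es) in b → 1 row(s).
- a[6] vid=5 → 5 match(es) in b → 5 row(s).
- a[7] vid=3 → no match; kept with NULLs on the b side.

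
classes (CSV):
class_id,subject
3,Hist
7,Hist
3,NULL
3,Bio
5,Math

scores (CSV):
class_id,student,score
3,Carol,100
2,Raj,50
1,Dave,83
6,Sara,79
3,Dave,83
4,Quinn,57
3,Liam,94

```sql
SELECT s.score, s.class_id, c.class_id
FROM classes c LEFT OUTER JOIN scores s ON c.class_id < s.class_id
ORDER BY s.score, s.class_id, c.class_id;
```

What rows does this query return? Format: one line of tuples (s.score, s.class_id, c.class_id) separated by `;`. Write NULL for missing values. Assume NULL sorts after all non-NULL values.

(57, 4, 3); (57, 4, 3); (57, 4, 3); (79, 6, 3); (79, 6, 3); (79, 6, 3); (79, 6, 5); (NULL, NULL, 7)

LEFT JOIN keeps every row from `classes`; unmatched rows get NULL for `scores`'s columns.
Matching on c.class_id < s.class_id.
Matched pairs: 7; unmatched c rows kept: 1.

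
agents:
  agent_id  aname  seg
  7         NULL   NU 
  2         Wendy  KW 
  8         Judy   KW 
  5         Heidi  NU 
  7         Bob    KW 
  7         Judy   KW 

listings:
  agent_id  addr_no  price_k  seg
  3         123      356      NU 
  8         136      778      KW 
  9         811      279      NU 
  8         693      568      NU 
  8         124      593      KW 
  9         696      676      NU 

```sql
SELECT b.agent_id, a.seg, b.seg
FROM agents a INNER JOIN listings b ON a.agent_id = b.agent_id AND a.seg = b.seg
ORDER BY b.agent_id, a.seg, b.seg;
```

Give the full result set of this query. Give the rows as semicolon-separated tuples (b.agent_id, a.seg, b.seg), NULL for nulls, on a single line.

INNER JOIN keeps only pairs where the ON condition holds.
Matching on a.agent_id = b.agent_id AND a.seg = b.seg.
- a[0] agent_id=7, seg=NU → no match; dropped.
- a[1] agent_id=2, seg=KW → no match; dropped.
- a[2] agent_id=8, seg=KW → 2 match(es) in b → 2 row(s).
- a[3] agent_id=5, seg=NU → no match; dropped.
- a[4] agent_id=7, seg=KW → no match; dropped.
- a[5] agent_id=7, seg=KW → no match; dropped.
After projecting and ordering:
b.agent_id | a.seg | b.seg
8 | KW | KW
8 | KW | KW

(8, KW, KW); (8, KW, KW)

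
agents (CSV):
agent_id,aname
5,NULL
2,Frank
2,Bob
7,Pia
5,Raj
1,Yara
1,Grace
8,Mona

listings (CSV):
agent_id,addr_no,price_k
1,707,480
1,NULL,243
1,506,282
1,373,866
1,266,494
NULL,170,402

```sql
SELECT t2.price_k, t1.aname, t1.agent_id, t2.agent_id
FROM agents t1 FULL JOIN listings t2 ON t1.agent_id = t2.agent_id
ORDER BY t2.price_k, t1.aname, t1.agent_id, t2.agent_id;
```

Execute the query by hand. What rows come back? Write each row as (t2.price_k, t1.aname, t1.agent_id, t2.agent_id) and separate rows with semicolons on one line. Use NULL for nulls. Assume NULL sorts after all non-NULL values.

(243, Grace, 1, 1); (243, Yara, 1, 1); (282, Grace, 1, 1); (282, Yara, 1, 1); (402, NULL, NULL, NULL); (480, Grace, 1, 1); (480, Yara, 1, 1); (494, Grace, 1, 1); (494, Yara, 1, 1); (866, Grace, 1, 1); (866, Yara, 1, 1); (NULL, Bob, 2, NULL); (NULL, Frank, 2, NULL); (NULL, Mona, 8, NULL); (NULL, Pia, 7, NULL); (NULL, Raj, 5, NULL); (NULL, NULL, 5, NULL)

FULL OUTER JOIN keeps every row from both sides; unmatched rows get NULL for the other side's columns.
Matching on t1.agent_id = t2.agent_id. A NULL in a compared column never satisfies the condition.
Matched pairs: 10; unmatched t1 rows kept: 6; unmatched t2 rows kept: 1.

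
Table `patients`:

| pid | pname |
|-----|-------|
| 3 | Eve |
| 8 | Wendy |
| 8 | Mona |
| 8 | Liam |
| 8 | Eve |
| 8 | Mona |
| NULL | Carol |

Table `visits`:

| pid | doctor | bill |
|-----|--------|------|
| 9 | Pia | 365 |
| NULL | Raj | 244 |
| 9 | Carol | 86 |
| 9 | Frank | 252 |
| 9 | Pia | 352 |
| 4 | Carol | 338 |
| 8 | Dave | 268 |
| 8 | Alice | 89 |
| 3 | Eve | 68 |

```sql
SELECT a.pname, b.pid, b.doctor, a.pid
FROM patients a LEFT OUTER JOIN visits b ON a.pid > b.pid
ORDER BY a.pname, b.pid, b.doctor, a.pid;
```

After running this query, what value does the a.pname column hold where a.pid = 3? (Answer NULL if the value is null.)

Eve

LEFT JOIN keeps every row from `patients`; unmatched rows get NULL for `visits`'s columns.
Matching on a.pid > b.pid. A NULL in a compared column never satisfies the condition.
- a row (pid=3): no match → kept, b columns NULL.
- a row (pid=8): matches 2 b row(s) → 2 output row(s).
- a row (pid=8): matches 2 b row(s) → 2 output row(s).
- a row (pid=8): matches 2 b row(s) → 2 output row(s).
- a row (pid=8): matches 2 b row(s) → 2 output row(s).
- a row (pid=8): matches 2 b row(s) → 2 output row(s).
- a row (pid=NULL): no match → kept, b columns NULL.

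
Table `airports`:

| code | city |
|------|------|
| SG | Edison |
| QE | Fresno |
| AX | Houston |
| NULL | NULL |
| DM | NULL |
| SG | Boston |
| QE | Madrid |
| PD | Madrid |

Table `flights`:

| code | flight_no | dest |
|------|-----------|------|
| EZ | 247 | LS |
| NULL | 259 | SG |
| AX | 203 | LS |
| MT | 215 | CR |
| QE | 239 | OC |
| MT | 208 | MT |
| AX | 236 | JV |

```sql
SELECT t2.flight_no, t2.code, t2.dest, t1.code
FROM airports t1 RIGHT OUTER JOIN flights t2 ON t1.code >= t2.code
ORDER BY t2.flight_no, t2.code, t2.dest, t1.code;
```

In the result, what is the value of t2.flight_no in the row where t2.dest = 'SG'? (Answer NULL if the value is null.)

259

RIGHT JOIN keeps every row from `flights`; unmatched rows get NULL for `airports`'s columns.
Matching on t1.code >= t2.code. A NULL in a compared column never satisfies the condition.
- t1 (code=SG) pairs with 6 row(s) of t2.
- t1 (code=QE) pairs with 6 row(s) of t2.
- t1 (code=AX) pairs with 2 row(s) of t2.
- t1 (code=NULL) has no partner in t2.
- t1 (code=DM) pairs with 2 row(s) of t2.
- t1 (code=SG) pairs with 6 row(s) of t2.
- t1 (code=QE) pairs with 6 row(s) of t2.
- t1 (code=PD) pairs with 5 row(s) of t2.
- plus 1 unmatched t2 row(s), each kept with NULL t1 columns.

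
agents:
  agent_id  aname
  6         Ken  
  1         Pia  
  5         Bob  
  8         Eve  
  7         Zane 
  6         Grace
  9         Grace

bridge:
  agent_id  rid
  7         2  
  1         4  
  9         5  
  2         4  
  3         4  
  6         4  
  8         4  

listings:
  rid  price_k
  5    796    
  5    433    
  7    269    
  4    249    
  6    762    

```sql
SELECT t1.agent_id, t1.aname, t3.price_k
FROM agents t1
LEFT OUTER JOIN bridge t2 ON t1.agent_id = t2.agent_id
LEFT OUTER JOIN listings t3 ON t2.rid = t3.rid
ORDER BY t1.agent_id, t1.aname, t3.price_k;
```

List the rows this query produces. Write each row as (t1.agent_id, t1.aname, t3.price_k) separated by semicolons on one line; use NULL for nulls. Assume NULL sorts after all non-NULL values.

Step 1 — t1 LEFT JOIN t2 on agent_id → 7 row(s).
Then LEFT JOIN `listings t3` on rid: each of those 7 rows is kept; rows whose t2.rid has no match in t3 get NULL for t3's columns.

(1, Pia, 249); (5, Bob, NULL); (6, Grace, 249); (6, Ken, 249); (7, Zane, NULL); (8, Eve, 249); (9, Grace, 433); (9, Grace, 796)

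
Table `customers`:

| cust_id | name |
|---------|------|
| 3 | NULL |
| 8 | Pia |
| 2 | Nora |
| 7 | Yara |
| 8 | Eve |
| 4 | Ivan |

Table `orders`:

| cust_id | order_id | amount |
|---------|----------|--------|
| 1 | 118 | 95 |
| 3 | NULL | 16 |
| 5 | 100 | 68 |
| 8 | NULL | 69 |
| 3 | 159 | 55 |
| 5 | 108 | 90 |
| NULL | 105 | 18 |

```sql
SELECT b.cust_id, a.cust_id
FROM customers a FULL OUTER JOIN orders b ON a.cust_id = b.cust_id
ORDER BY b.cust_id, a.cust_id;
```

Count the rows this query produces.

FULL OUTER JOIN keeps every row from both sides; unmatched rows get NULL for the other side's columns.
Matching on a.cust_id = b.cust_id. A NULL in a compared column never satisfies the condition.
Matched pairs: 4; unmatched a rows kept: 3; unmatched b rows kept: 4.
Total: 4 matched + 7 padded = 11 rows.

11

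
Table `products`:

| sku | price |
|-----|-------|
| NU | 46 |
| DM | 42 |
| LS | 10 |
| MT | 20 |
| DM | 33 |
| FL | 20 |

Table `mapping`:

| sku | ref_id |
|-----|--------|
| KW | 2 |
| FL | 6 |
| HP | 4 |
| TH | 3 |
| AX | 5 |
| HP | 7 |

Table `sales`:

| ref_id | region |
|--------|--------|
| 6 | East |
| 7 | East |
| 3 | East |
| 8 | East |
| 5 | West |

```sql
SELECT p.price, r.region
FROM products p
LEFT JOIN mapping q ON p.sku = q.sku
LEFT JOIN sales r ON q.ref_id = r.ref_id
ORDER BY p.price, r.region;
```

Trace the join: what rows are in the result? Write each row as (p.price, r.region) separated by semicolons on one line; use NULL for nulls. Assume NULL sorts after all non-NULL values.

Evaluate left to right. First `products p LEFT JOIN mapping q` on sku: 6 row(s).
Then LEFT JOIN `sales r` on ref_id: each of those 6 rows is kept; rows whose q.ref_id has no match in r get NULL for r's columns.

(10, NULL); (20, East); (20, NULL); (33, NULL); (42, NULL); (46, NULL)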